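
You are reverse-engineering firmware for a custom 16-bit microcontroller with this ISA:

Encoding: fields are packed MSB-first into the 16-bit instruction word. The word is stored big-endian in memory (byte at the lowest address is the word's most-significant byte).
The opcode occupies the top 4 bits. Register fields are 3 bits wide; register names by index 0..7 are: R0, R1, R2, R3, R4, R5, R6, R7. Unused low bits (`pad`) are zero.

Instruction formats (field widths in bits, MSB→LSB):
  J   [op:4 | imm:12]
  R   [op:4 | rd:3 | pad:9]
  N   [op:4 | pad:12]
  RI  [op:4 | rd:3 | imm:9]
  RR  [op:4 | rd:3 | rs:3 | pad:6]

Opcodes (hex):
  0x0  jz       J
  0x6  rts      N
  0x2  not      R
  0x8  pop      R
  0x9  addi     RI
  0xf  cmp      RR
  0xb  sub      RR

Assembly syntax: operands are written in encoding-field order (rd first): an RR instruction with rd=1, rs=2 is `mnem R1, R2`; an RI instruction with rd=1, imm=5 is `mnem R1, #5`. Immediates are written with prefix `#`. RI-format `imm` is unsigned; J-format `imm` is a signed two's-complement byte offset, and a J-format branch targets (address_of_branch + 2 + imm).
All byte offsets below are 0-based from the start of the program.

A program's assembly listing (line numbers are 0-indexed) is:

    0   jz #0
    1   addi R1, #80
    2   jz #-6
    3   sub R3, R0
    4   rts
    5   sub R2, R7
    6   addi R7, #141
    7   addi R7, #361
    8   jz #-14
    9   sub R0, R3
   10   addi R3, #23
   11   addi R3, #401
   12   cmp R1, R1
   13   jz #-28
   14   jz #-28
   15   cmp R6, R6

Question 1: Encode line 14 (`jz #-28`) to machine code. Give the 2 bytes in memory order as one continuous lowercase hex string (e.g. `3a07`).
0fe4

line 14 (jz): pack op=0x0:4|imm=-28:12 = 0x0fe4; big→ 0f e4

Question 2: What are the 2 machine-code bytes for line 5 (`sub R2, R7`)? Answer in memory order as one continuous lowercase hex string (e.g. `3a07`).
b5c0

5. sub fields op=0xb:4|rd=2:3|rs=7:3|pad=0:6 → word b5c0h → b5 c0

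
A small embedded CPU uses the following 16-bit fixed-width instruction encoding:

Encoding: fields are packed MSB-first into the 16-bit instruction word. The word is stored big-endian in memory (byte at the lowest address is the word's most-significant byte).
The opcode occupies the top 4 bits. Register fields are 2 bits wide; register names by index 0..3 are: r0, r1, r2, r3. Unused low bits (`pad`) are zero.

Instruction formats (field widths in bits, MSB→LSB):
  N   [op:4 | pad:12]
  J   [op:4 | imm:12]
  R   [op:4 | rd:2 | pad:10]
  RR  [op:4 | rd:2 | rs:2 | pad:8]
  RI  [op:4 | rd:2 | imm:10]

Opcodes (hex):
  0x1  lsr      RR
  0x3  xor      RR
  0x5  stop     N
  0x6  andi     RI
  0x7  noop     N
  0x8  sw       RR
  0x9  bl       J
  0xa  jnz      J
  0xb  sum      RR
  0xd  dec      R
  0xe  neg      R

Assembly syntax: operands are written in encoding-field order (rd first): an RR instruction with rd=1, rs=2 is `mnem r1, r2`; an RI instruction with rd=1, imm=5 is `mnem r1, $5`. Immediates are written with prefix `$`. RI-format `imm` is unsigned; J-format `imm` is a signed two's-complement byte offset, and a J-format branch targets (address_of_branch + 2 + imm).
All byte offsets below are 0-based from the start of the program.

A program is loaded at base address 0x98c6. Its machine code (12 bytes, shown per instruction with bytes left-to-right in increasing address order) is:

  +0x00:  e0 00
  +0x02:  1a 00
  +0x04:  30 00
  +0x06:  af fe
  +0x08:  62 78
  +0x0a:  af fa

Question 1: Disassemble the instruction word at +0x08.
andi r0, $632

+0x08: 62 78 ⇒ word 0x6278 (big)
  op=0x6278>>12=0x6 ⇒ andi (RI)
  rd: (w>>10)&0x3=0x0 → r0
  imm: (w>>0)&0x3ff=0x278 → $632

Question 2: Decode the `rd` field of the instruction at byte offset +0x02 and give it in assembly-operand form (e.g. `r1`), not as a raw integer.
[02] 1a 00 → 0x1a00
  opcode bits[15:12]=0x1: lsr/RR
  [11:10] rd=2 = r2
  [9:8] rs=2 = r2

r2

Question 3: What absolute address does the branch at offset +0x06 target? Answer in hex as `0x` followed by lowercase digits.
0x98cc

+0x06: af fe ⇒ word 0xaffe (big)
  opcode bits[15:12]=0xa: jnz/J
  [11:0] imm=4094 (s12→-2) = $-2
  target = base 0x98c6 + off 0x06 + 2 + imm -2 = 0x98cc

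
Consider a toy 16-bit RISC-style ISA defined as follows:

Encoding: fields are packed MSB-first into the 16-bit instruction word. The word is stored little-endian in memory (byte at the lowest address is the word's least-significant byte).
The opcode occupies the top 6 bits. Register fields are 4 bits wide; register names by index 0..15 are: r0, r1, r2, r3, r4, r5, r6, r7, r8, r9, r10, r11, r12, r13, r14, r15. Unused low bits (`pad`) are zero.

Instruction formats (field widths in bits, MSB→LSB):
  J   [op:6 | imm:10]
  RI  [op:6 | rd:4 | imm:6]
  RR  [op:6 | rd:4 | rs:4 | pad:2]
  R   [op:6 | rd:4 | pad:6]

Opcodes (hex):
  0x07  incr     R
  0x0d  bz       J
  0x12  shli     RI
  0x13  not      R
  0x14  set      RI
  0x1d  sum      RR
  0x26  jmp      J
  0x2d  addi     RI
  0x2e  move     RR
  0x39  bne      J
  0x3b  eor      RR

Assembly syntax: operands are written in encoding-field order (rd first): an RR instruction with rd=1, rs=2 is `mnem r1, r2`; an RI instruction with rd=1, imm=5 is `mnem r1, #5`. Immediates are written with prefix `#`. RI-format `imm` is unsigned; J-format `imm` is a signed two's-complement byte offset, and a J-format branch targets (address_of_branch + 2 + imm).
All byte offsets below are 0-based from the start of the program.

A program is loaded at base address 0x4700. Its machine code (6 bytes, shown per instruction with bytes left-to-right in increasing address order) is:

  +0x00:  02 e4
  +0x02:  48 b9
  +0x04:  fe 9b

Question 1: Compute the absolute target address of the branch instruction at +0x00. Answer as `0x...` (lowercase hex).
0x4704

[00] 02 e4 → 0xe402
  op=0xe402>>10=0x39 ⇒ bne (J)
  imm@[9:0]=0x2 ⇒ #2
  target = base 0x4700 + off 0x00 + 2 + imm 2 = 0x4704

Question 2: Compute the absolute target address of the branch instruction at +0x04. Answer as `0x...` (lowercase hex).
0x4704

[04] fe 9b → 0x9bfe
  opcode bits[15:10]=0x26: jmp/J
  imm@[9:0]=0x3fe (s10→-2) ⇒ #-2
  target = base 0x4700 + off 0x04 + 2 + imm -2 = 0x4704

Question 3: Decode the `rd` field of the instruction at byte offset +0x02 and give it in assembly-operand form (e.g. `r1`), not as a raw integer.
r5

+0x02: 48 b9 ⇒ word 0xb948 (little)
  top 6b → 0x2e → move [RR]
  rd@[9:6]=0x5 ⇒ r5
  rs@[5:2]=0x2 ⇒ r2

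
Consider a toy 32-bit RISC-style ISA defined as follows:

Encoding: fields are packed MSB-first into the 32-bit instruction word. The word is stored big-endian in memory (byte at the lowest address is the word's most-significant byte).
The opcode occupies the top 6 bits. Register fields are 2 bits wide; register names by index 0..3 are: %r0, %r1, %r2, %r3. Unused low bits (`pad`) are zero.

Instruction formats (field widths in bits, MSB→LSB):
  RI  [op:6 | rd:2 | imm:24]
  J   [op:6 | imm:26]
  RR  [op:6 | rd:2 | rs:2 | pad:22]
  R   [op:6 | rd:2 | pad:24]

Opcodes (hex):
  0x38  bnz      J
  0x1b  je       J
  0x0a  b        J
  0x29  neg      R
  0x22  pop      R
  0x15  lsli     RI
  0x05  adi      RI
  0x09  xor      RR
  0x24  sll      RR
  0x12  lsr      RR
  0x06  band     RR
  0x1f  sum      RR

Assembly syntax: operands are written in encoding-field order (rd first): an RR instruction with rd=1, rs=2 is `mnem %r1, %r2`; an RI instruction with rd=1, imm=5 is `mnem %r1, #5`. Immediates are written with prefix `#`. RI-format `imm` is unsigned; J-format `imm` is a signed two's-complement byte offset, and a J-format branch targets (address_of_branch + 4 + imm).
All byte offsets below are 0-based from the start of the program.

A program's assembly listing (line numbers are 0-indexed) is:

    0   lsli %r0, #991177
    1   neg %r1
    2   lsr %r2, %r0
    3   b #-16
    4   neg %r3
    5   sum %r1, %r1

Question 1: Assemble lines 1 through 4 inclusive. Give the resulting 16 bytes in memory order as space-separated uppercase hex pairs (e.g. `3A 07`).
A5 00 00 00 4A 00 00 00 2B FF FF F0 A7 00 00 00

L1: neg op=0x29:6|rd=1:2|pad=0:24 ⇒ 0xa5000000 ⇒ big a5 00 00 00
L2: lsr op=0x12:6|rd=2:2|rs=0:2|pad=0:22 ⇒ 0x4a000000 ⇒ big 4a 00 00 00
L3: b op=0xa:6|imm=-16:26 ⇒ 0x2bfffff0 ⇒ big 2b ff ff f0
L4: neg op=0x29:6|rd=3:2|pad=0:24 ⇒ 0xa7000000 ⇒ big a7 00 00 00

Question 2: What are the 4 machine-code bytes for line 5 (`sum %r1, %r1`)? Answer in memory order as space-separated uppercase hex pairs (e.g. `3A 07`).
7D 40 00 00

5. sum fields op=0x1f:6|rd=1:2|rs=1:2|pad=0:22 → word 7d400000h → 7d 40 00 00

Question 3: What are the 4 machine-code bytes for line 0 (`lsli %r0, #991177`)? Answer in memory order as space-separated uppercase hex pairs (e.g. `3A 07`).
54 0F 1F C9

line 0 (lsli): pack op=0x15:6|rd=0:2|imm=991177:24 = 0x540f1fc9; big→ 54 0f 1f c9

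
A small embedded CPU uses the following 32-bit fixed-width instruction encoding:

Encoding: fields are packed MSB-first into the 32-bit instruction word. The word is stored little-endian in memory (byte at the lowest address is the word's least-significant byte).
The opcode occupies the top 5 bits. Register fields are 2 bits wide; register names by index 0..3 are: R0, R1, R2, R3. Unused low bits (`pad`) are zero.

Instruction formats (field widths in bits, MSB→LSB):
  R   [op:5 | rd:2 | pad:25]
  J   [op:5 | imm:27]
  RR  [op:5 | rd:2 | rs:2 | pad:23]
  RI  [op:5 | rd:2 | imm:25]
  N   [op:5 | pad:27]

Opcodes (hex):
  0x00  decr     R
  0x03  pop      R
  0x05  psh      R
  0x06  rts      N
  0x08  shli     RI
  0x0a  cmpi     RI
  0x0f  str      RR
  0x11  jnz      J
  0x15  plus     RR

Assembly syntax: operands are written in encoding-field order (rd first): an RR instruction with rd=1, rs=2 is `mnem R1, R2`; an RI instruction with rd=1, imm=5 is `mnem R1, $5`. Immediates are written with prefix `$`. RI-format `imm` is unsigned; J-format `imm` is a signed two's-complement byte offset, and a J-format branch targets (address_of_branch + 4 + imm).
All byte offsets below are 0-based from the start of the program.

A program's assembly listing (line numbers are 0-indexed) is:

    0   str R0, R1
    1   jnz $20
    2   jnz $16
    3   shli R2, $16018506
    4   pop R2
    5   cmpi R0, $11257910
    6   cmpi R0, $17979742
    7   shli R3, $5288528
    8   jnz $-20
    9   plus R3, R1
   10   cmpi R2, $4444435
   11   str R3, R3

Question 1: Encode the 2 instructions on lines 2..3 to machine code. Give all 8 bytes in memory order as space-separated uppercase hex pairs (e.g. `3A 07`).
10 00 00 88 4A 6C F4 44

L2: jnz op=0x11:5|imm=16:27 ⇒ 0x88000010 ⇒ little 10 00 00 88
L3: shli op=0x8:5|rd=2:2|imm=16018506:25 ⇒ 0x44f46c4a ⇒ little 4a 6c f4 44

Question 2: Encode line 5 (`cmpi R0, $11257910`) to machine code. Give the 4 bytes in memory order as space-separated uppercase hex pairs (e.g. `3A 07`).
line 5 (cmpi): pack op=0xa:5|rd=0:2|imm=11257910:25 = 0x50abc836; little→ 36 c8 ab 50

36 C8 AB 50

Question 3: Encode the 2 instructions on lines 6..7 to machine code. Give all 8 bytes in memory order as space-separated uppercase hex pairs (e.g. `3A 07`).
5E 59 12 51 50 B2 50 46

L6: cmpi op=0xa:5|rd=0:2|imm=17979742:25 ⇒ 0x5112595e ⇒ little 5e 59 12 51
L7: shli op=0x8:5|rd=3:2|imm=5288528:25 ⇒ 0x4650b250 ⇒ little 50 b2 50 46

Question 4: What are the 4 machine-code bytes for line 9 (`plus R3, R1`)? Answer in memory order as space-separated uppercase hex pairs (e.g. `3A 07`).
L9: plus op=0x15:5|rd=3:2|rs=1:2|pad=0:23 ⇒ 0xae800000 ⇒ little 00 00 80 ae

00 00 80 AE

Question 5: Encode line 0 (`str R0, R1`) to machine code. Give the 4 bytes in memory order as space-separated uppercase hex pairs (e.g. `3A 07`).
line 0 (str): pack op=0xf:5|rd=0:2|rs=1:2|pad=0:23 = 0x78800000; little→ 00 00 80 78

00 00 80 78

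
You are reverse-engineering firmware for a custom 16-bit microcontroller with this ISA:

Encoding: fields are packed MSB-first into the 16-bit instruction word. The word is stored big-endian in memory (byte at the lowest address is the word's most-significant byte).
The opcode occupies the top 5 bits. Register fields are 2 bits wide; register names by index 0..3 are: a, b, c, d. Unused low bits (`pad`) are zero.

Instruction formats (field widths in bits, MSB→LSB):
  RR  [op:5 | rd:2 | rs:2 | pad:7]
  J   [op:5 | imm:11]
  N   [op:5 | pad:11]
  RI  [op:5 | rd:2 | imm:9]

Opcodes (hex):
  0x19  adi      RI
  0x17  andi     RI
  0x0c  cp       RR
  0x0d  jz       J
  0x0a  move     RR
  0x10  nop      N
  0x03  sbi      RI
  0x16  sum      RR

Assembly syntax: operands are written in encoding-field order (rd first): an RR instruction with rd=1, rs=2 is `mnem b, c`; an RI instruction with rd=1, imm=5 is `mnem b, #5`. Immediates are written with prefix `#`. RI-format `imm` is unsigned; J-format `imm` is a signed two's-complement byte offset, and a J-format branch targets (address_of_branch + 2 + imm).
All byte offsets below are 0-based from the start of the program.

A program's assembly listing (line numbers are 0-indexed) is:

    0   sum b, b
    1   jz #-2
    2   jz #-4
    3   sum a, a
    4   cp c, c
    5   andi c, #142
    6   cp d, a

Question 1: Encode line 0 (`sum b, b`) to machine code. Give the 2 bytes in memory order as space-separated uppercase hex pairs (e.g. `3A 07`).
B2 80

0. sum fields op=0x16:5|rd=1:2|rs=1:2|pad=0:7 → word b280h → b2 80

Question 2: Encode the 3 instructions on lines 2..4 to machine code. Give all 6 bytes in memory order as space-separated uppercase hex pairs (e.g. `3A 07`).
line 2 (jz): pack op=0xd:5|imm=-4:11 = 0x6ffc; big→ 6f fc
line 3 (sum): pack op=0x16:5|rd=0:2|rs=0:2|pad=0:7 = 0xb000; big→ b0 00
line 4 (cp): pack op=0xc:5|rd=2:2|rs=2:2|pad=0:7 = 0x6500; big→ 65 00

6F FC B0 00 65 00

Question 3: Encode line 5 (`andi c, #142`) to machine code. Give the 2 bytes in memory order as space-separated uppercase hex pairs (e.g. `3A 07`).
5. andi fields op=0x17:5|rd=2:2|imm=142:9 → word bc8eh → bc 8e

BC 8E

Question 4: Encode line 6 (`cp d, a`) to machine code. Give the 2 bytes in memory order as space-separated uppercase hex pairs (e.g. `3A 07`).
line 6 (cp): pack op=0xc:5|rd=3:2|rs=0:2|pad=0:7 = 0x6600; big→ 66 00

66 00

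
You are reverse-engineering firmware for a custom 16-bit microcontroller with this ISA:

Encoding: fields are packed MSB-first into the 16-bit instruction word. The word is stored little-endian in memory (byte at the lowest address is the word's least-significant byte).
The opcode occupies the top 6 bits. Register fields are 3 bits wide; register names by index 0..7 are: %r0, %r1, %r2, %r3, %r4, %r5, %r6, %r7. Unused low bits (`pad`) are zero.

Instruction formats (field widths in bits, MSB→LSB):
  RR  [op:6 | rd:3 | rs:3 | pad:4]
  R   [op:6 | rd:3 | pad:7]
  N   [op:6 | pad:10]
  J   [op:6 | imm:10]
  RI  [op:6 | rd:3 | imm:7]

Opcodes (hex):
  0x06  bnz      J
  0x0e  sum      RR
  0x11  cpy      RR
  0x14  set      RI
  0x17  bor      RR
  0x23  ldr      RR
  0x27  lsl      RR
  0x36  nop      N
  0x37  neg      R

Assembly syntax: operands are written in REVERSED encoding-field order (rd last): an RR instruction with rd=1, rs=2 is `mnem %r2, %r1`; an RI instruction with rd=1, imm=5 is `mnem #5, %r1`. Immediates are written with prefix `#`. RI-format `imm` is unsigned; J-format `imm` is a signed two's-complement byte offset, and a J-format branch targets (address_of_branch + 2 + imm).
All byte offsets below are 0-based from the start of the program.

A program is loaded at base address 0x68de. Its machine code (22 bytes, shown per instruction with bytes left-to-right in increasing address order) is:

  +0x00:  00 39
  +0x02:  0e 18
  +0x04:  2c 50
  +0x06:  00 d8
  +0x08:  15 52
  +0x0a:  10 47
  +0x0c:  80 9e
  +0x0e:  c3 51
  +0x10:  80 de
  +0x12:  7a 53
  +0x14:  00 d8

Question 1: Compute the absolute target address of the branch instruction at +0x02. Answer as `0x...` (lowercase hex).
0x68f0

+0x02: 0e 18 ⇒ word 0x180e (little)
  op=0x180e>>10=0x6 ⇒ bnz (J)
  imm@[9:0]=0xe ⇒ #14
  target = base 0x68de + off 0x02 + 2 + imm 14 = 0x68f0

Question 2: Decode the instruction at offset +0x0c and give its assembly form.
@+0c  little-endian(80 9e) = 0x9e80
  top 6b → 0x27 → lsl [RR]
  [9:7] rd=5 = %r5
  [6:4] rs=0 = %r0

lsl %r0, %r5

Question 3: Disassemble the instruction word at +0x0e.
set #67, %r3

[0e] c3 51 → 0x51c3
  opcode bits[15:10]=0x14: set/RI
  [9:7] rd=3 = %r3
  [6:0] imm=67 = #67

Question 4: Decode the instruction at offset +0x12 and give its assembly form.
set #122, %r6

off 0x12: read 7a 53 as little → 0x537a
  op=0x537a>>10=0x14 ⇒ set (RI)
  rd: (w>>7)&0x7=0x6 → %r6
  imm: (w>>0)&0x7f=0x7a → #122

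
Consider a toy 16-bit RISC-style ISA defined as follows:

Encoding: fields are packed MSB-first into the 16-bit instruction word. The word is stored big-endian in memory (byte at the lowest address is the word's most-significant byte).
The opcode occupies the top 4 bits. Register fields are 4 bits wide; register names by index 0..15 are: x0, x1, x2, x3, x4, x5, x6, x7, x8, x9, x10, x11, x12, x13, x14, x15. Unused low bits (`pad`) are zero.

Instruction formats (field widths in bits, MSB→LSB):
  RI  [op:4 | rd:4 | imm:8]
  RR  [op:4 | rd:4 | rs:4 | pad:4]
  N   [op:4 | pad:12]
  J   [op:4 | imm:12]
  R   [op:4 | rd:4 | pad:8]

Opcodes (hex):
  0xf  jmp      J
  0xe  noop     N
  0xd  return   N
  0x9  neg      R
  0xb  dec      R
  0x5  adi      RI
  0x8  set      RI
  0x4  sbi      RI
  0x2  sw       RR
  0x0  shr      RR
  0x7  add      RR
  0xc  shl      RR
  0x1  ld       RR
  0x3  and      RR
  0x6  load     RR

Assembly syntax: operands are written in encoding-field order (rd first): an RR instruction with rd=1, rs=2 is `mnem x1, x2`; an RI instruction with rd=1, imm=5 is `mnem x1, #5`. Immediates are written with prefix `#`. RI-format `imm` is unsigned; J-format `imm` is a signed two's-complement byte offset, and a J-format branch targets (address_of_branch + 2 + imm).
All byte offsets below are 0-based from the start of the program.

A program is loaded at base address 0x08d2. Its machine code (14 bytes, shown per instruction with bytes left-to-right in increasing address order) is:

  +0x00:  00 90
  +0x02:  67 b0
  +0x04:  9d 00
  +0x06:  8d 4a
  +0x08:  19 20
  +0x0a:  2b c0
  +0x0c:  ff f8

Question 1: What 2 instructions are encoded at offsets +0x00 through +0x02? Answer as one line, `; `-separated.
shr x0, x9; load x7, x11

[00] 00 90 → 0x0090
  op=0x0090>>12=0x0 ⇒ shr (RR)
  [11:8] rd=0 = x0
  [7:4] rs=9 = x9
[02] 67 b0 → 0x67b0
  op=0x67b0>>12=0x6 ⇒ load (RR)
  [11:8] rd=7 = x7
  [7:4] rs=11 = x11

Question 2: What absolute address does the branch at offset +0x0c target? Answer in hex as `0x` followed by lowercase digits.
[0c] ff f8 → 0xfff8
  opcode bits[15:12]=0xf: jmp/J
  [11:0] imm=4088 (s12→-8) = #-8
  target = base 0x08d2 + off 0x0c + 2 + imm -8 = 0x08d8

0x08d8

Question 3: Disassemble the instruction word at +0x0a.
sw x11, x12

+0x0a: 2b c0 ⇒ word 0x2bc0 (big)
  op=0x2bc0>>12=0x2 ⇒ sw (RR)
  rd: (w>>8)&0xf=0xb → x11
  rs: (w>>4)&0xf=0xc → x12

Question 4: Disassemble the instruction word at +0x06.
set x13, #74

[06] 8d 4a → 0x8d4a
  op=0x8d4a>>12=0x8 ⇒ set (RI)
  [11:8] rd=13 = x13
  [7:0] imm=74 = #74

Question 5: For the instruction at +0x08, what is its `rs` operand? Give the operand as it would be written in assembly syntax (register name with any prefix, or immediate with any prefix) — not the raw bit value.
x2

[08] 19 20 → 0x1920
  top 4b → 0x1 → ld [RR]
  rd@[11:8]=0x9 ⇒ x9
  rs@[7:4]=0x2 ⇒ x2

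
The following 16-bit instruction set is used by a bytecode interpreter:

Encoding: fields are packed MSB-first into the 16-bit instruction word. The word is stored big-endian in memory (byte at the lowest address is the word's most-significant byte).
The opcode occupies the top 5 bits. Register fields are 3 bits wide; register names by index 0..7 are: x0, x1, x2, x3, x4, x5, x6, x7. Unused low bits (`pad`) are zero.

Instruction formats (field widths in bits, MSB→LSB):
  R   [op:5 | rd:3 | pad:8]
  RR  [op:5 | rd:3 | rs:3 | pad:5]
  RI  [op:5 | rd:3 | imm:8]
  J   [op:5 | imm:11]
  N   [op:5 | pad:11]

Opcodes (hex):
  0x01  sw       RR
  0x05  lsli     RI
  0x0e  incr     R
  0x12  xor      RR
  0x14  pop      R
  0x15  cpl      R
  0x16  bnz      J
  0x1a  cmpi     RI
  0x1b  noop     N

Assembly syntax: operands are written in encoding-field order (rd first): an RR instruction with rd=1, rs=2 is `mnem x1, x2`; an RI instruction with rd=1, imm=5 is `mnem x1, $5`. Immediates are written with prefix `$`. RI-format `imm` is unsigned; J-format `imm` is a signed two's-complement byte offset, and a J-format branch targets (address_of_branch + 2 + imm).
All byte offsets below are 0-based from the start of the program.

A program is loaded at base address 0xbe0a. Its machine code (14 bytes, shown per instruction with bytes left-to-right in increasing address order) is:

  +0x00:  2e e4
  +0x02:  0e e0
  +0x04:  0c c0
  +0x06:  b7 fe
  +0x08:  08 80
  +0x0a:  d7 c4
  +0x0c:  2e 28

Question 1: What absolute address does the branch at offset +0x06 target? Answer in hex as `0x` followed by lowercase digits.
0xbe10

+0x06: b7 fe ⇒ word 0xb7fe (big)
  opcode bits[15:11]=0x16: bnz/J
  imm: (w>>0)&0x7ff=0x7fe (s11→-2) → $-2
  target = base 0xbe0a + off 0x06 + 2 + imm -2 = 0xbe10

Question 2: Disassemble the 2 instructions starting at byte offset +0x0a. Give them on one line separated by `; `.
+0x0a: d7 c4 ⇒ word 0xd7c4 (big)
  opcode bits[15:11]=0x1a: cmpi/RI
  [10:8] rd=7 = x7
  [7:0] imm=196 = $196
+0x0c: 2e 28 ⇒ word 0x2e28 (big)
  opcode bits[15:11]=0x5: lsli/RI
  [10:8] rd=6 = x6
  [7:0] imm=40 = $40

cmpi x7, $196; lsli x6, $40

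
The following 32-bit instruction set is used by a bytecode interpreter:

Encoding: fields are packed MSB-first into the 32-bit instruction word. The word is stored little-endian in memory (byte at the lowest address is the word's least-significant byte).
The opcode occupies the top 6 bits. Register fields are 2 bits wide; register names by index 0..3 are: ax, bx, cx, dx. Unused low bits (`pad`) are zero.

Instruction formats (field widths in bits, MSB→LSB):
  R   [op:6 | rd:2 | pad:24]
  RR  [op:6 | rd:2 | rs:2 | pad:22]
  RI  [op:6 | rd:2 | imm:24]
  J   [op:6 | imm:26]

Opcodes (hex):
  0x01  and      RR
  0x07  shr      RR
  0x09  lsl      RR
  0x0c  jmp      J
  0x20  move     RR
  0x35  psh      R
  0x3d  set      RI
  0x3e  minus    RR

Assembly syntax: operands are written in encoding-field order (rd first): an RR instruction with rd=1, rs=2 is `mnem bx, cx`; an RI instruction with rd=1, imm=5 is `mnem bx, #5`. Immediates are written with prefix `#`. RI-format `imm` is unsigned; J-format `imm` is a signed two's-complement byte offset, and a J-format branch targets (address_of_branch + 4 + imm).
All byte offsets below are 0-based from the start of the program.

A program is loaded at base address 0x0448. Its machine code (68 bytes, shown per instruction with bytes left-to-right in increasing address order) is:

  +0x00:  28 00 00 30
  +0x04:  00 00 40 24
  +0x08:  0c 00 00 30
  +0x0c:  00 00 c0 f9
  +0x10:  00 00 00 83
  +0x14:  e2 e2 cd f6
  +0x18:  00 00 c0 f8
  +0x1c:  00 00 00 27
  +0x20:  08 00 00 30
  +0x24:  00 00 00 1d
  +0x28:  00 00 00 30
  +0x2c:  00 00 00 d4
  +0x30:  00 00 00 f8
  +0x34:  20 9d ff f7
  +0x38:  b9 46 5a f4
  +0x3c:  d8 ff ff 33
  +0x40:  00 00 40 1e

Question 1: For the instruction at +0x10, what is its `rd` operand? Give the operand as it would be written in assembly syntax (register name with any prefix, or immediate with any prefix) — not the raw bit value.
[10] 00 00 00 83 → 0x83000000
  top 6b → 0x20 → move [RR]
  [25:24] rd=3 = dx
  [23:22] rs=0 = ax

dx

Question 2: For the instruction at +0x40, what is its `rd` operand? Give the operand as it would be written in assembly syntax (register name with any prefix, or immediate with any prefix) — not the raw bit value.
cx

@+40  little-endian(00 00 40 1e) = 0x1e400000
  op=0x1e400000>>26=0x7 ⇒ shr (RR)
  [25:24] rd=2 = cx
  [23:22] rs=1 = bx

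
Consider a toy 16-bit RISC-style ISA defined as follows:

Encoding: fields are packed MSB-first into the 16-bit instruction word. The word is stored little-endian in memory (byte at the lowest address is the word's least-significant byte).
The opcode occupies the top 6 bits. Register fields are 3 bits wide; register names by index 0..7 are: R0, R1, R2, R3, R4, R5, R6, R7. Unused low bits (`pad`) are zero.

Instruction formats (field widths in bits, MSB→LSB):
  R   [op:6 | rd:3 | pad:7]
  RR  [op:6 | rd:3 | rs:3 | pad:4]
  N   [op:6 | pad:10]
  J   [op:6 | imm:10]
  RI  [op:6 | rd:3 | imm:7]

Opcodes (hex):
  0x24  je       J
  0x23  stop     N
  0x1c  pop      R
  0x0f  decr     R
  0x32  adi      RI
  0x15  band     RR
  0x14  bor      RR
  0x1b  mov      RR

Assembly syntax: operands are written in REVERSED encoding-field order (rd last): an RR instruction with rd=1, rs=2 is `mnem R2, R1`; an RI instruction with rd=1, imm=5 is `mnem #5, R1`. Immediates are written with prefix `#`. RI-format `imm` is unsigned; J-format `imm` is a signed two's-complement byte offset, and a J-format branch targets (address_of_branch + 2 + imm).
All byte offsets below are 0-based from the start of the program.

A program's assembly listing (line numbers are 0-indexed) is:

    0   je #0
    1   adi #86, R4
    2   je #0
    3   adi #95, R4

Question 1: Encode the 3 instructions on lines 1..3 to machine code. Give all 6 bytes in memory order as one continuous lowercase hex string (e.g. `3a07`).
56ca00905fca

line 1 (adi): pack op=0x32:6|rd=4:3|imm=86:7 = 0xca56; little→ 56 ca
line 2 (je): pack op=0x24:6|imm=0:10 = 0x9000; little→ 00 90
line 3 (adi): pack op=0x32:6|rd=4:3|imm=95:7 = 0xca5f; little→ 5f ca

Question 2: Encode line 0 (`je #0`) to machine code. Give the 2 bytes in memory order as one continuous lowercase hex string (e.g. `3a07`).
0090

0. je fields op=0x24:6|imm=0:10 → word 9000h → 00 90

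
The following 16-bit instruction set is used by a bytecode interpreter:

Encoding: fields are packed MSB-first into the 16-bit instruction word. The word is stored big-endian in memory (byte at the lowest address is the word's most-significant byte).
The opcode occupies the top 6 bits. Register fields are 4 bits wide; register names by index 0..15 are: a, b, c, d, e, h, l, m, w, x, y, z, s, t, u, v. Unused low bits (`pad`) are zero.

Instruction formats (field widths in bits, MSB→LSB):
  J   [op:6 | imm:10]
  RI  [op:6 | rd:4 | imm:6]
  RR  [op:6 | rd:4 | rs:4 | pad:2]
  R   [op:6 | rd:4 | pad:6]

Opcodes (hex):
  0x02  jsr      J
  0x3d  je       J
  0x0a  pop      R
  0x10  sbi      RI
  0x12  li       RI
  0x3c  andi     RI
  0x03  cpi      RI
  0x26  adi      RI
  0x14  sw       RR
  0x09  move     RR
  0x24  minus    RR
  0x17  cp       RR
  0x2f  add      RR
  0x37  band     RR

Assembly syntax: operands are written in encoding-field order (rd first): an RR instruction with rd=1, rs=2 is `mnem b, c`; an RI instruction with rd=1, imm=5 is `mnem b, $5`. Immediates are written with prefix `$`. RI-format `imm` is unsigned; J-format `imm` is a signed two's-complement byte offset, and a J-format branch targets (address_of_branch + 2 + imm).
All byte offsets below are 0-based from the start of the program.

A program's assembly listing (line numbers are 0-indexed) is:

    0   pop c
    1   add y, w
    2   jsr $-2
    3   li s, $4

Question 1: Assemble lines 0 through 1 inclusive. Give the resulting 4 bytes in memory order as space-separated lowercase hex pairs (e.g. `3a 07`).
28 80 be a0

0. pop fields op=0xa:6|rd=2:4|pad=0:6 → word 2880h → 28 80
1. add fields op=0x2f:6|rd=10:4|rs=8:4|pad=0:2 → word bea0h → be a0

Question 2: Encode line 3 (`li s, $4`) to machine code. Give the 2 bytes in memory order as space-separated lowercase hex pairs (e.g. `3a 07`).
L3: li op=0x12:6|rd=12:4|imm=4:6 ⇒ 0x4b04 ⇒ big 4b 04

4b 04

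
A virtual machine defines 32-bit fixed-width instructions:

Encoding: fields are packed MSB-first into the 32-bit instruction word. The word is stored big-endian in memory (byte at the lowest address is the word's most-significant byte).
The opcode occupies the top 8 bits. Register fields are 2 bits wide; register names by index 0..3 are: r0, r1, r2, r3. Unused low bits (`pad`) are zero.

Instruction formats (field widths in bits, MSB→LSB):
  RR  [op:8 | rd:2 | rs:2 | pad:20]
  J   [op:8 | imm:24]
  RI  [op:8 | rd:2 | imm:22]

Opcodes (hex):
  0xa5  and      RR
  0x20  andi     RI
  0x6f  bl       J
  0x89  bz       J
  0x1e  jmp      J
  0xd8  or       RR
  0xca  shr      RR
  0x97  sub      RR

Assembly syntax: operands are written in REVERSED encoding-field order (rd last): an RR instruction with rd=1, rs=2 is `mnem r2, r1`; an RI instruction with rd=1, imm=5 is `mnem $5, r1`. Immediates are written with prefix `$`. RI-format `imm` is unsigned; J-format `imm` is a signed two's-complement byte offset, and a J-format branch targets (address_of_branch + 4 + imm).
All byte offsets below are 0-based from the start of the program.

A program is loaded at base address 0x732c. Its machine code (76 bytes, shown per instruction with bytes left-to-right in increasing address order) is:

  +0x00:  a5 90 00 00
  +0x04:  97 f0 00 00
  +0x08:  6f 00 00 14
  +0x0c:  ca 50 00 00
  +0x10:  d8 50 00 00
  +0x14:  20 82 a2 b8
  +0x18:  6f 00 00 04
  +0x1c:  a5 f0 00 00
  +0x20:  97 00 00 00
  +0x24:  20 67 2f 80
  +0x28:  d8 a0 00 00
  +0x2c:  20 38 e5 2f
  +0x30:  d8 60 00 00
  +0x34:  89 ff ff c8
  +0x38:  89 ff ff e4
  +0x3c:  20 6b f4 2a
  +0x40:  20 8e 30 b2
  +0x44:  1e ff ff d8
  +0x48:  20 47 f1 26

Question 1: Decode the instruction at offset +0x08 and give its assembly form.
[08] 6f 00 00 14 → 0x6f000014
  op=0x6f000014>>24=0x6f ⇒ bl (J)
  imm: (w>>0)&0xffffff=0x14 → $20

bl $20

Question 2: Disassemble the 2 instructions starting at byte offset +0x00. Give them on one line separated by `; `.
and r1, r2; sub r3, r3

[00] a5 90 00 00 → 0xa5900000
  op=0xa5900000>>24=0xa5 ⇒ and (RR)
  rd: (w>>22)&0x3=0x2 → r2
  rs: (w>>20)&0x3=0x1 → r1
[04] 97 f0 00 00 → 0x97f00000
  op=0x97f00000>>24=0x97 ⇒ sub (RR)
  rd: (w>>22)&0x3=0x3 → r3
  rs: (w>>20)&0x3=0x3 → r3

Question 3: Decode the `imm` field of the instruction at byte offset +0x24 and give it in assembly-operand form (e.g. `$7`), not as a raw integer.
$2568064

off 0x24: read 20 67 2f 80 as big → 0x20672f80
  top 8b → 0x20 → andi [RI]
  [23:22] rd=1 = r1
  [21:0] imm=2568064 = $2568064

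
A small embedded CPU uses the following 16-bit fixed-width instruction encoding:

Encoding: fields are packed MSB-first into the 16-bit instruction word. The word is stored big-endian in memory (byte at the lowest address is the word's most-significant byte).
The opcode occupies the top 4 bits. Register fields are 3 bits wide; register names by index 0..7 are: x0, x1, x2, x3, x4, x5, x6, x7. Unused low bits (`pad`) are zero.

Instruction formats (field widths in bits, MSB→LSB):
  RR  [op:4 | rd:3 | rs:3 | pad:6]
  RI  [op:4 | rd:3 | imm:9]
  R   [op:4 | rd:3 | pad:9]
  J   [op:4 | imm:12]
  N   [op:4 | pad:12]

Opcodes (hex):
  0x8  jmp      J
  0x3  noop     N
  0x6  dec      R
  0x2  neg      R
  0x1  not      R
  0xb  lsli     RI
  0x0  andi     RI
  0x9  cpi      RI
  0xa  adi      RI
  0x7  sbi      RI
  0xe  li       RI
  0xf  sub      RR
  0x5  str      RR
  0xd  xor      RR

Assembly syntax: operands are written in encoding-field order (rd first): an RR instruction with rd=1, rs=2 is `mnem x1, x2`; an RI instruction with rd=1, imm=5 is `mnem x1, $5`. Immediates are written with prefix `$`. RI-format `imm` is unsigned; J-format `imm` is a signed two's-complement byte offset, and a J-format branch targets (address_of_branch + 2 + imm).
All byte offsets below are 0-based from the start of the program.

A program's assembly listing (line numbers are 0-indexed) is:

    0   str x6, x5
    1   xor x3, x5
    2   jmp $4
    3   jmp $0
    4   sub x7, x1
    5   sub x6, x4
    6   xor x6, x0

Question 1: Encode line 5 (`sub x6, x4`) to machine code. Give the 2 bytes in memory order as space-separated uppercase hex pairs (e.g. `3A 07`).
5. sub fields op=0xf:4|rd=6:3|rs=4:3|pad=0:6 → word fd00h → fd 00

FD 00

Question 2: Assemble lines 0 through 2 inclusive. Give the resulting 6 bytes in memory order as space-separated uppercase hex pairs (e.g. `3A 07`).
L0: str op=0x5:4|rd=6:3|rs=5:3|pad=0:6 ⇒ 0x5d40 ⇒ big 5d 40
L1: xor op=0xd:4|rd=3:3|rs=5:3|pad=0:6 ⇒ 0xd740 ⇒ big d7 40
L2: jmp op=0x8:4|imm=4:12 ⇒ 0x8004 ⇒ big 80 04

5D 40 D7 40 80 04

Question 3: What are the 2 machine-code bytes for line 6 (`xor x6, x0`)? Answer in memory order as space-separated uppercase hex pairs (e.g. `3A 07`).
line 6 (xor): pack op=0xd:4|rd=6:3|rs=0:3|pad=0:6 = 0xdc00; big→ dc 00

DC 00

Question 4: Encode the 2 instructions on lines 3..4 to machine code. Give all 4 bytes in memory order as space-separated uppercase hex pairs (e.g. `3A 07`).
3. jmp fields op=0x8:4|imm=0:12 → word 8000h → 80 00
4. sub fields op=0xf:4|rd=7:3|rs=1:3|pad=0:6 → word fe40h → fe 40

80 00 FE 40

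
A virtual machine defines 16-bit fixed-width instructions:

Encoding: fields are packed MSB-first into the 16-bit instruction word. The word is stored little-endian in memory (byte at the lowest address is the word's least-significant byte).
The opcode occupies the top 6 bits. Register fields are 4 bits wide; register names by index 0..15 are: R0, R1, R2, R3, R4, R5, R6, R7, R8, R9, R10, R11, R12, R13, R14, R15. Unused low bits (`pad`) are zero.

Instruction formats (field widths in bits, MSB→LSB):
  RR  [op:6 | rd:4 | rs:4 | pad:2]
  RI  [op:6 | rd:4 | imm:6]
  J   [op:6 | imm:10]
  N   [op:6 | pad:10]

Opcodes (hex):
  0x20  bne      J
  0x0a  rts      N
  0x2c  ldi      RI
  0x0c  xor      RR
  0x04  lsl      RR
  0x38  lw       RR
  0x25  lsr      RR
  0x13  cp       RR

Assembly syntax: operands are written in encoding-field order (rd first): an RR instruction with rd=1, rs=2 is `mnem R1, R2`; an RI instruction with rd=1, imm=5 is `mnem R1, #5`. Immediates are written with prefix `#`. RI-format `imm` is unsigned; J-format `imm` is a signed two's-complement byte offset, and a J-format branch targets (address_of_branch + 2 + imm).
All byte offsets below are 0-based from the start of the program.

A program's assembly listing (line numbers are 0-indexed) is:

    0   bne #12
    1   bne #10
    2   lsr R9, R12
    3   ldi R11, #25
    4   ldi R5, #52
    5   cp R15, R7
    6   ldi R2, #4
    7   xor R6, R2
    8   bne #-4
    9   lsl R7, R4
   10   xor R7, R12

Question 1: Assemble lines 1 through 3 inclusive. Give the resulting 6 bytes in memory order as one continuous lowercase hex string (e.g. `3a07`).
L1: bne op=0x20:6|imm=10:10 ⇒ 0x800a ⇒ little 0a 80
L2: lsr op=0x25:6|rd=9:4|rs=12:4|pad=0:2 ⇒ 0x9670 ⇒ little 70 96
L3: ldi op=0x2c:6|rd=11:4|imm=25:6 ⇒ 0xb2d9 ⇒ little d9 b2

0a807096d9b2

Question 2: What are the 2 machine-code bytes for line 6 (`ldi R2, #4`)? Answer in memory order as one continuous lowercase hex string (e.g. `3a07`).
6. ldi fields op=0x2c:6|rd=2:4|imm=4:6 → word b084h → 84 b0

84b0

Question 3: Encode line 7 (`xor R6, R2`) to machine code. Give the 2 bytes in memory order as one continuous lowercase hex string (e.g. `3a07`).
7. xor fields op=0xc:6|rd=6:4|rs=2:4|pad=0:2 → word 3188h → 88 31

8831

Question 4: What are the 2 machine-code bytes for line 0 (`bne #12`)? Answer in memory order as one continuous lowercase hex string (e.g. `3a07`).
0. bne fields op=0x20:6|imm=12:10 → word 800ch → 0c 80

0c80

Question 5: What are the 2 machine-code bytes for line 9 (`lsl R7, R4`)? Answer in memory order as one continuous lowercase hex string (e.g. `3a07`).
L9: lsl op=0x4:6|rd=7:4|rs=4:4|pad=0:2 ⇒ 0x11d0 ⇒ little d0 11

d011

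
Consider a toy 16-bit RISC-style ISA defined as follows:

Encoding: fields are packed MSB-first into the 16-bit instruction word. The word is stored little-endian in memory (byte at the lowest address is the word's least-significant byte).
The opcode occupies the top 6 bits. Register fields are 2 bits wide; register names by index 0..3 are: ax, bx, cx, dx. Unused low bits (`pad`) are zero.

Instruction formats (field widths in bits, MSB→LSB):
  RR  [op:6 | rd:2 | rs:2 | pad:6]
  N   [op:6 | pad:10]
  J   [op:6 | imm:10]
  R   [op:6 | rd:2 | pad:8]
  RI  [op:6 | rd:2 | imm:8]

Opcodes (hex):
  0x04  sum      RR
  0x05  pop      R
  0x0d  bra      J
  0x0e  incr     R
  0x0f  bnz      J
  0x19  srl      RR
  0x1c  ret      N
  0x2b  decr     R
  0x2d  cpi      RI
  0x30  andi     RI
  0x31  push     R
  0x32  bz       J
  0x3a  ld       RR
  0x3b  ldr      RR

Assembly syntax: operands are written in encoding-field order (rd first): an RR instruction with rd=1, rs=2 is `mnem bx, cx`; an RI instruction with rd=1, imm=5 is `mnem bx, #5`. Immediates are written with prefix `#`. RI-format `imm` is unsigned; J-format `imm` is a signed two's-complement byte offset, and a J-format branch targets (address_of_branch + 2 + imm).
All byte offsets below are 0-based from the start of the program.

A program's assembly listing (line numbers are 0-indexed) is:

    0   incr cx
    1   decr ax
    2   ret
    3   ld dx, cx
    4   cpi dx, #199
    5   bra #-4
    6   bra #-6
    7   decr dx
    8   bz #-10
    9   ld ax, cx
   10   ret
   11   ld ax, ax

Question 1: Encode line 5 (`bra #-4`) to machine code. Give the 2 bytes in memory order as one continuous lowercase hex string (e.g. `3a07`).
fc37

5. bra fields op=0xd:6|imm=-4:10 → word 37fch → fc 37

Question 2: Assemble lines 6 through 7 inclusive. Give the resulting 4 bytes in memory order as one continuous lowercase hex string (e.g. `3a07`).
fa3700af

6. bra fields op=0xd:6|imm=-6:10 → word 37fah → fa 37
7. decr fields op=0x2b:6|rd=3:2|pad=0:8 → word af00h → 00 af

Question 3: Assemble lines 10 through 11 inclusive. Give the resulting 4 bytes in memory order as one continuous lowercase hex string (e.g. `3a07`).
007000e8

10. ret fields op=0x1c:6|pad=0:10 → word 7000h → 00 70
11. ld fields op=0x3a:6|rd=0:2|rs=0:2|pad=0:6 → word e800h → 00 e8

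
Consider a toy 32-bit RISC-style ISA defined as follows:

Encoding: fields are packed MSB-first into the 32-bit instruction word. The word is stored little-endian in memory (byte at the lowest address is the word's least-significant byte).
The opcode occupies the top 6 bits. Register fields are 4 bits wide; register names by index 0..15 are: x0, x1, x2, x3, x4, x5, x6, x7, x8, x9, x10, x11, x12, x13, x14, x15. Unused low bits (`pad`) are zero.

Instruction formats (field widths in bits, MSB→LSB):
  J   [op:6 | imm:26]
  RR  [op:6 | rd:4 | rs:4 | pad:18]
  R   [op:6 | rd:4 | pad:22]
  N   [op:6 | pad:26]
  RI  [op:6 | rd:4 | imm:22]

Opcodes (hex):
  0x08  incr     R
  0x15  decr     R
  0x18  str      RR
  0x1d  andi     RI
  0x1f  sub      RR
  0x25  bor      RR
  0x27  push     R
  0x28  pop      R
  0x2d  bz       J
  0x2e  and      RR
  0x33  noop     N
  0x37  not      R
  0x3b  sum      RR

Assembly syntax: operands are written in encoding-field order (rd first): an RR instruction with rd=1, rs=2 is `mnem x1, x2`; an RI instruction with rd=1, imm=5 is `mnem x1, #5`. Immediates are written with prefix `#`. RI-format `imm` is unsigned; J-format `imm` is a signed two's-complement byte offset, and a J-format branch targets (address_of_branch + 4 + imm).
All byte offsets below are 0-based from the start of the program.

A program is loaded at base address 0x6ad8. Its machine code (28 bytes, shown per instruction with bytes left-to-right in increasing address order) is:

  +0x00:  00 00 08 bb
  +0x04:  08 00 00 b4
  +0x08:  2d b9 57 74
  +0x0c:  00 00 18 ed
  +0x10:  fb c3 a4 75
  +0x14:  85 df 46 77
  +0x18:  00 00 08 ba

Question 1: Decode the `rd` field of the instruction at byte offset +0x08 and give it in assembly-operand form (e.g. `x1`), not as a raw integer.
x1

+0x08: 2d b9 57 74 ⇒ word 0x7457b92d (little)
  op=0x7457b92d>>26=0x1d ⇒ andi (RI)
  rd@[25:22]=0x1 ⇒ x1
  imm@[21:0]=0x17b92d ⇒ #1554733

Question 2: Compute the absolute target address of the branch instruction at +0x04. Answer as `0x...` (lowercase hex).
0x6ae8

off 0x04: read 08 00 00 b4 as little → 0xb4000008
  opcode bits[31:26]=0x2d: bz/J
  [25:0] imm=8 = #8
  target = base 0x6ad8 + off 0x04 + 4 + imm 8 = 0x6ae8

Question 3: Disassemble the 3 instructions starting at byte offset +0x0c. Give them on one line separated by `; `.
sum x4, x6; andi x6, #2409467; andi x13, #450437

off 0x0c: read 00 00 18 ed as little → 0xed180000
  top 6b → 0x3b → sum [RR]
  rd: (w>>22)&0xf=0x4 → x4
  rs: (w>>18)&0xf=0x6 → x6
off 0x10: read fb c3 a4 75 as little → 0x75a4c3fb
  top 6b → 0x1d → andi [RI]
  rd: (w>>22)&0xf=0x6 → x6
  imm: (w>>0)&0x3fffff=0x24c3fb → #2409467
off 0x14: read 85 df 46 77 as little → 0x7746df85
  top 6b → 0x1d → andi [RI]
  rd: (w>>22)&0xf=0xd → x13
  imm: (w>>0)&0x3fffff=0x6df85 → #450437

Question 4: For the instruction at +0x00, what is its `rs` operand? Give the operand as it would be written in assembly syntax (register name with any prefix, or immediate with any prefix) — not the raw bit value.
+0x00: 00 00 08 bb ⇒ word 0xbb080000 (little)
  opcode bits[31:26]=0x2e: and/RR
  [25:22] rd=12 = x12
  [21:18] rs=2 = x2

x2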